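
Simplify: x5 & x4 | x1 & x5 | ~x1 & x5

x5 & x4 | x1 & x5 | ~x1 & x5
= x5 & x4 | (x1 | ~x1) & x5   — distribution
= x5 & x4 | x5   — complement / identity
= x5   — absorption

x5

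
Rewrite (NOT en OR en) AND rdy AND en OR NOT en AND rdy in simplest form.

(NOT en OR en) AND rdy AND en OR NOT en AND rdy
= rdy AND en OR NOT en AND rdy   [complement / identity]
= rdy   [distribution]

rdy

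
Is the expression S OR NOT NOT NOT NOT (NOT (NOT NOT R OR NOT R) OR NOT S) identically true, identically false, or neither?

identically true

S OR NOT NOT NOT NOT (NOT (NOT NOT R OR NOT R) OR NOT S)
= S OR NOT NOT (NOT (NOT NOT R OR NOT R) OR NOT S)   [double negation]
= S OR NOT NOT (NOT R AND R OR NOT S)   [De Morgan]
= S OR NOT NOT NOT S   [complement / identity]
= S OR NOT S   [double negation]
= TRUE   [complement]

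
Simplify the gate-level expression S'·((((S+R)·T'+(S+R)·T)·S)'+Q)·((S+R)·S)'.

S'

S'·((((S+R)·T'+(S+R)·T)·S)'+Q)·((S+R)·S)'
= S'·(((S+R)·S)'+Q)·((S+R)·S)'   (distribution)
= S'·((S+R)·S)'   (absorption)
= S'·S'   (absorption)
= S'   (idempotence)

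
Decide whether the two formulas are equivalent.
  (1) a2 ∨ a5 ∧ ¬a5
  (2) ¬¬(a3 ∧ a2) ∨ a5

E1: a2 ∨ a5 ∧ ¬a5
    = a2   — complement / identity
E2: ¬¬(a3 ∧ a2) ∨ a5
    = a3 ∧ a2 ∨ a5   — double negation
These differ: at a2=0, a3=0, a5=1, E1 = 0 but E2 = 1.

No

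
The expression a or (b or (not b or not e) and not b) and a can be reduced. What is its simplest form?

a or (b or (not b or not e) and not b) and a
= a or (b or not b) and a
= a or a
= a

a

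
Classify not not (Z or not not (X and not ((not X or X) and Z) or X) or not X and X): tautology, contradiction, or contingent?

contingent

not not (Z or not not (X and not ((not X or X) and Z) or X) or not X and X)
= not not (Z or not not (X and not Z or X) or not X and X)   — complement / identity
= not not (Z or not not (X and not Z or X))   — complement / identity
= not not (Z or not not X)   — absorption
= not not (Z or X)   — double negation
= Z or X   — double negation
This depends on X, Z, so it is not a constant.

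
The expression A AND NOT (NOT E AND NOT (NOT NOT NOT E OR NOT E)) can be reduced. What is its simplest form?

A

A AND NOT (NOT E AND NOT (NOT NOT NOT E OR NOT E))
= A AND (E OR NOT NOT NOT E OR NOT E)   — De Morgan
= A AND (E OR NOT E OR NOT E)   — double negation
= A AND (E OR NOT E)   — idempotence
= A   — complement / identity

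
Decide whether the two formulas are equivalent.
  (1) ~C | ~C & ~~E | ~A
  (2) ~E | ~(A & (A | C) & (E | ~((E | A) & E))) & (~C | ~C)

E1: ~C | ~C & ~~E | ~A
    = ~C | ~C & E | ~A
    = ~C | ~A
E2: ~E | ~(A & (A | C) & (E | ~((E | A) & E))) & (~C | ~C)
    = ~E | ~(A & (E | ~((E | A) & E))) & (~C | ~C)
    = ~E | ~(A & (E | ~E)) & (~C | ~C)
    = ~E | ~A & (~C | ~C)
    = ~E | ~A & ~C
These differ: at A=1, C=1, E=0, E1 = 0 but E2 = 1.

No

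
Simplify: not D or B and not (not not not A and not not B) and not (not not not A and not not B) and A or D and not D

not D or B and A

not D or B and not (not not not A and not not B) and not (not not not A and not not B) and A or D and not D
= not D or B and not (not not not A and not not B) and A or D and not D
= not D or B and not (not A and not not B) and A or D and not D
= not D or B and (A or not B) and A or D and not D
= not D or B and (A or not B) and A
= not D or B and A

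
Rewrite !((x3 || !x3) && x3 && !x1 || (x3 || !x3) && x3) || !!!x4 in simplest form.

!((x3 || !x3) && x3 && !x1 || (x3 || !x3) && x3) || !!!x4
= !((x3 || !x3) && x3) || !!!x4   [absorption]
= !x3 || !!!x4   [complement / identity]
= !x3 || !x4   [double negation]

!x3 || !x4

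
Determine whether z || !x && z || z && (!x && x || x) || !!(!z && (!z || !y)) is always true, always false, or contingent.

z || !x && z || z && (!x && x || x) || !!(!z && (!z || !y))
= z || !x && z || z && x || !!(!z && (!z || !y))   [complement / identity]
= z || !x && z || z && x || !!!z   [absorption]
= z || z || !!!z   [distribution]
= z || !!!z   [idempotence]
= z || !z   [double negation]
= true   [complement]

always true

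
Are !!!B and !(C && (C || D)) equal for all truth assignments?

E1: !!!B
    = !B   (double negation)
E2: !(C && (C || D))
    = !C   (absorption)
These differ: at B=1, C=0, D=0, E1 = 0 but E2 = 1.

No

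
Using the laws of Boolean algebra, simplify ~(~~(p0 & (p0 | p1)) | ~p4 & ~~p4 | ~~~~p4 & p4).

~p0 & ~p4

~(~~(p0 & (p0 | p1)) | ~p4 & ~~p4 | ~~~~p4 & p4)
= ~(~~(p0 & (p0 | p1)) | ~p4 & ~~p4 | ~~p4 & p4)   — double negation
= ~(~~(p0 & (p0 | p1)) | ~~p4)   — distribution
= ~(~~p0 | ~~p4)   — absorption
= ~p0 & ~p4   — De Morgan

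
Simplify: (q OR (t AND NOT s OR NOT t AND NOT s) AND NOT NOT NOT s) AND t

(q OR NOT s) AND t

(q OR (t AND NOT s OR NOT t AND NOT s) AND NOT NOT NOT s) AND t
= (q OR NOT s AND NOT NOT NOT s) AND t   [distribution]
= (q OR NOT s AND NOT s) AND t   [double negation]
= (q OR NOT s) AND t   [idempotence]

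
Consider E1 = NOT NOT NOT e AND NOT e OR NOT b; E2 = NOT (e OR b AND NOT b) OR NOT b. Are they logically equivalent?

E1: NOT NOT NOT e AND NOT e OR NOT b
    = NOT e AND NOT e OR NOT b   [double negation]
    = NOT e OR NOT b   [idempotence]
E2: NOT (e OR b AND NOT b) OR NOT b
    = NOT e OR NOT b   [complement / identity]
Both reduce to NOT e OR NOT b, so they are equivalent.

Yes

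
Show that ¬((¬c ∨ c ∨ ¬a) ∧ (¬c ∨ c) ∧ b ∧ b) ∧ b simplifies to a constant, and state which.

False

¬((¬c ∨ c ∨ ¬a) ∧ (¬c ∨ c) ∧ b ∧ b) ∧ b
= ¬((¬c ∨ c) ∧ b ∧ b) ∧ b
= ¬(b ∧ b) ∧ b
= ¬b ∧ b
= False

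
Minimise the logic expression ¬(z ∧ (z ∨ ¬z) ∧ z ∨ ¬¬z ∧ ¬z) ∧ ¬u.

¬z ∧ ¬u

¬(z ∧ (z ∨ ¬z) ∧ z ∨ ¬¬z ∧ ¬z) ∧ ¬u
= ¬(z ∧ z ∨ ¬¬z ∧ ¬z) ∧ ¬u   (complement / identity)
= ¬(z ∧ z ∨ z ∧ ¬z) ∧ ¬u   (double negation)
= ¬z ∧ ¬u   (distribution)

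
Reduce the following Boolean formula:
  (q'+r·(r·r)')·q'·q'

q'

(q'+r·(r·r)')·q'·q'
= (q'+r·r')·q'·q'   — idempotence
= (q'+r·r')·q'   — idempotence
= q'·q'   — complement / identity
= q'   — idempotence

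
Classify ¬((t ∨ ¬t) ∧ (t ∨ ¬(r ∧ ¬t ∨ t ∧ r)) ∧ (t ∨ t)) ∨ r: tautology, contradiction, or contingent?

contingent

¬((t ∨ ¬t) ∧ (t ∨ ¬(r ∧ ¬t ∨ t ∧ r)) ∧ (t ∨ t)) ∨ r
= ¬((t ∨ ¬(r ∧ ¬t ∨ t ∧ r)) ∧ (t ∨ t)) ∨ r
= ¬((t ∨ ¬r) ∧ (t ∨ t)) ∨ r
= ¬((t ∨ ¬r) ∧ t) ∨ r
= ¬t ∨ r
This depends on r, t, so it is not a constant.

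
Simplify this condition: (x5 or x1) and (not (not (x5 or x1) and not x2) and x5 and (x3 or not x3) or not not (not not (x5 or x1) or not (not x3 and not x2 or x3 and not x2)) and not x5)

x5 or x1

(x5 or x1) and (not (not (x5 or x1) and not x2) and x5 and (x3 or not x3) or not not (not not (x5 or x1) or not (not x3 and not x2 or x3 and not x2)) and not x5)
= (x5 or x1) and (not (not (x5 or x1) and not x2) and x5 and (x3 or not x3) or not not (not not (x5 or x1) or not not x2) and not x5)   — distribution
= (x5 or x1) and (not (not (x5 or x1) and not x2) and x5 and (x3 or not x3) or not (not (x5 or x1) and not x2) and not x5)   — De Morgan
= (x5 or x1) and (not (not (x5 or x1) and not x2) and x5 or not (not (x5 or x1) and not x2) and not x5)   — complement / identity
= (x5 or x1) and not (not (x5 or x1) and not x2)   — distribution
= (x5 or x1) and (x5 or x1 or x2)   — De Morgan
= x5 or x1   — absorption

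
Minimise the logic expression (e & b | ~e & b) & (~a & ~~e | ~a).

b & ~a

(e & b | ~e & b) & (~a & ~~e | ~a)
= (e & b | ~e & b) & (~a & e | ~a)   — double negation
= (e & b | ~e & b) & ~a   — absorption
= b & ~a   — distribution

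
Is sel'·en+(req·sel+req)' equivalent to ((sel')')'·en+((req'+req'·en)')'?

Yes

E1: sel'·en+(req·sel+req)'
    = sel'·en+req'   (absorption)
E2: ((sel')')'·en+((req'+req'·en)')'
    = ((sel')')'·en+((req')')'   (absorption)
    = sel'·en+((req')')'   (double negation)
    = sel'·en+req'   (double negation)
Both reduce to sel'·en+req', so they are equivalent.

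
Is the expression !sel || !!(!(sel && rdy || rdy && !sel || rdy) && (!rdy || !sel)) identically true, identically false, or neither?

neither

!sel || !!(!(sel && rdy || rdy && !sel || rdy) && (!rdy || !sel))
= !sel || !!(!(rdy || rdy) && (!rdy || !sel))   (distribution)
= !sel || !!(!rdy && (!rdy || !sel))   (idempotence)
= !sel || !rdy && (!rdy || !sel)   (double negation)
= !sel || !rdy   (absorption)
This depends on rdy, sel, so it is not a constant.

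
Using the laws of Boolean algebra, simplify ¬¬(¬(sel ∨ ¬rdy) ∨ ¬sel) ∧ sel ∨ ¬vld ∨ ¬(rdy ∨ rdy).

¬¬(¬(sel ∨ ¬rdy) ∨ ¬sel) ∧ sel ∨ ¬vld ∨ ¬(rdy ∨ rdy)
= ¬((sel ∨ ¬rdy) ∧ sel) ∧ sel ∨ ¬vld ∨ ¬(rdy ∨ rdy)   — De Morgan
= ¬((sel ∨ ¬rdy) ∧ sel) ∧ sel ∨ ¬vld ∨ ¬rdy   — idempotence
= ¬sel ∧ sel ∨ ¬vld ∨ ¬rdy   — absorption
= ¬vld ∨ ¬rdy   — complement / identity

¬vld ∨ ¬rdy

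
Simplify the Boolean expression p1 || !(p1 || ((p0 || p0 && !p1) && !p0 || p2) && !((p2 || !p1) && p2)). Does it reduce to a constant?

true

p1 || !(p1 || ((p0 || p0 && !p1) && !p0 || p2) && !((p2 || !p1) && p2))
= p1 || !(p1 || (p0 && !p0 || p2) && !((p2 || !p1) && p2))   — absorption
= p1 || !(p1 || (p0 && !p0 || p2) && !p2)   — absorption
= p1 || !(p1 || p2 && !p2)   — complement / identity
= p1 || !p1   — complement / identity
= true   — complement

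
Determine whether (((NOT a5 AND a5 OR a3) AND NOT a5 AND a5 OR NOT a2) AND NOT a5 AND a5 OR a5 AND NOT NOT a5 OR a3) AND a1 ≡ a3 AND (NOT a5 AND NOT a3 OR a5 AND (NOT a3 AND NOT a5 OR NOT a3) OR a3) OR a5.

E1: (((NOT a5 AND a5 OR a3) AND NOT a5 AND a5 OR NOT a2) AND NOT a5 AND a5 OR a5 AND NOT NOT a5 OR a3) AND a1
    = ((NOT a5 AND a5 OR NOT a2) AND NOT a5 AND a5 OR a5 AND NOT NOT a5 OR a3) AND a1   (absorption)
    = (NOT a5 AND a5 OR a5 AND NOT NOT a5 OR a3) AND a1   (absorption)
    = (NOT a5 AND a5 OR a5 AND a5 OR a3) AND a1   (double negation)
    = (a5 OR a3) AND a1   (distribution)
E2: a3 AND (NOT a5 AND NOT a3 OR a5 AND (NOT a3 AND NOT a5 OR NOT a3) OR a3) OR a5
    = a3 AND (NOT a5 AND NOT a3 OR a5 AND NOT a3 OR a3) OR a5   (absorption)
    = a3 AND (NOT a3 OR a3) OR a5   (distribution)
    = a3 OR a5   (complement / identity)
These differ: at a1=0, a2=0, a3=1, a5=1, E1 = 0 but E2 = 1.

No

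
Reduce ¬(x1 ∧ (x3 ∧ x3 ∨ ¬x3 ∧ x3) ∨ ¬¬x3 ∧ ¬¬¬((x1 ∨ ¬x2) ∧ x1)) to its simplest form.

¬x3

¬(x1 ∧ (x3 ∧ x3 ∨ ¬x3 ∧ x3) ∨ ¬¬x3 ∧ ¬¬¬((x1 ∨ ¬x2) ∧ x1))
= ¬(x1 ∧ (x3 ∧ x3 ∨ ¬x3 ∧ x3) ∨ ¬¬x3 ∧ ¬((x1 ∨ ¬x2) ∧ x1))   — double negation
= ¬(x1 ∧ (x3 ∧ x3 ∨ ¬x3 ∧ x3) ∨ ¬¬x3 ∧ ¬x1)   — absorption
= ¬(x1 ∧ x3 ∨ ¬¬x3 ∧ ¬x1)   — distribution
= ¬(x1 ∧ x3 ∨ x3 ∧ ¬x1)   — double negation
= ¬x3   — distribution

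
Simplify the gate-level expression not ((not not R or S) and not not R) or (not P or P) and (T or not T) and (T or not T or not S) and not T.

not ((not not R or S) and not not R) or (not P or P) and (T or not T) and (T or not T or not S) and not T
= not not not R or (not P or P) and (T or not T) and (T or not T or not S) and not T   (absorption)
= not not not R or (T or not T) and (T or not T or not S) and not T   (complement / identity)
= not not not R or (T or not T) and not T   (absorption)
= not not not R or not T   (complement / identity)
= not R or not T   (double negation)

not R or not T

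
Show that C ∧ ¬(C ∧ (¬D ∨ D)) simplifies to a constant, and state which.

False

C ∧ ¬(C ∧ (¬D ∨ D))
= C ∧ ¬C
= False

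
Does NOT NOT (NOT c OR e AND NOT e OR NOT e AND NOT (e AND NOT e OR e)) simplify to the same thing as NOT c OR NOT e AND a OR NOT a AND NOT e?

Yes

E1: NOT NOT (NOT c OR e AND NOT e OR NOT e AND NOT (e AND NOT e OR e))
    = NOT NOT (NOT c OR e AND NOT e OR NOT e AND NOT e)   [complement / identity]
    = NOT NOT (NOT c OR NOT e)   [distribution]
    = NOT c OR NOT e   [double negation]
E2: NOT c OR NOT e AND a OR NOT a AND NOT e
    = NOT c OR NOT e   [distribution]
Both reduce to NOT c OR NOT e, so they are equivalent.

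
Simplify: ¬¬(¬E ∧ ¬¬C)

¬¬(¬E ∧ ¬¬C)
= ¬E ∧ ¬¬C   (double negation)
= ¬E ∧ C   (double negation)

¬E ∧ C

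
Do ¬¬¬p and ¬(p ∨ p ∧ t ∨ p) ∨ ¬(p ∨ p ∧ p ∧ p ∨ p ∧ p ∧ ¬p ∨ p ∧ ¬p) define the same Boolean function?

E1: ¬¬¬p
    = ¬p   (double negation)
E2: ¬(p ∨ p ∧ t ∨ p) ∨ ¬(p ∨ p ∧ p ∧ p ∨ p ∧ p ∧ ¬p ∨ p ∧ ¬p)
    = ¬(p ∨ p ∧ t ∨ p) ∨ ¬(p ∨ p ∧ p ∨ p ∧ ¬p)   (distribution)
    = ¬(p ∨ p ∧ t ∨ p) ∨ ¬(p ∨ p)   (distribution)
    = ¬(p ∨ p) ∨ ¬(p ∨ p)   (absorption)
    = ¬(p ∨ p)   (idempotence)
    = ¬p   (idempotence)
Both reduce to ¬p, so they are equivalent.

Yes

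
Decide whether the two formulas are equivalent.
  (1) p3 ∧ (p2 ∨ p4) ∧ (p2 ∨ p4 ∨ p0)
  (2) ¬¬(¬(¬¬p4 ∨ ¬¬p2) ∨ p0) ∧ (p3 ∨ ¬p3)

E1: p3 ∧ (p2 ∨ p4) ∧ (p2 ∨ p4 ∨ p0)
    = p3 ∧ (p2 ∨ p4)   [absorption]
E2: ¬¬(¬(¬¬p4 ∨ ¬¬p2) ∨ p0) ∧ (p3 ∨ ¬p3)
    = ¬¬(¬(¬¬p4 ∨ ¬¬p2) ∨ p0)   [complement / identity]
    = ¬(¬¬p4 ∨ ¬¬p2) ∨ p0   [double negation]
    = ¬p4 ∧ ¬p2 ∨ p0   [De Morgan]
These differ: at p0=1, p2=1, p3=0, p4=1, E1 = 0 but E2 = 1.

No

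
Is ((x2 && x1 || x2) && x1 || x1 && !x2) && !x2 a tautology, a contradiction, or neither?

((x2 && x1 || x2) && x1 || x1 && !x2) && !x2
= (x2 && x1 || x1 && !x2) && !x2   [absorption]
= x1 && !x2   [distribution]
This depends on x1, x2, so it is not a constant.

neither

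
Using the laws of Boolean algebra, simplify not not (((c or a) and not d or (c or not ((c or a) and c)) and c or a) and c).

not not (((c or a) and not d or (c or not ((c or a) and c)) and c or a) and c)
= not not (((c or a) and not d or (c or not c) and c or a) and c)   (absorption)
= not not (((c or a) and not d or c or a) and c)   (complement / identity)
= not not ((c or a) and c)   (absorption)
= (c or a) and c   (double negation)
= c   (absorption)

c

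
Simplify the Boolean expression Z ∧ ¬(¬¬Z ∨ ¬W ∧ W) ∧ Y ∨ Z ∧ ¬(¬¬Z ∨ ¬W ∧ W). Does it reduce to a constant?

False

Z ∧ ¬(¬¬Z ∨ ¬W ∧ W) ∧ Y ∨ Z ∧ ¬(¬¬Z ∨ ¬W ∧ W)
= Z ∧ ¬(¬¬Z ∨ ¬W ∧ W)
= Z ∧ ¬¬¬Z
= Z ∧ ¬Z
= False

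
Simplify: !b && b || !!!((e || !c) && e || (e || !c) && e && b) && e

!b && b || !!!((e || !c) && e || (e || !c) && e && b) && e
= !b && b || !!!((e || !c) && e) && e   — absorption
= !!!((e || !c) && e) && e   — complement / identity
= !!!e && e   — absorption
= !e && e   — double negation
= false   — complement

false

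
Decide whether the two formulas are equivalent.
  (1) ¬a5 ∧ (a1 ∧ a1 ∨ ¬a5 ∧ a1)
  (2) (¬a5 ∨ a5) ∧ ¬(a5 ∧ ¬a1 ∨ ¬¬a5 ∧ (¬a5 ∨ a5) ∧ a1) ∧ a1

E1: ¬a5 ∧ (a1 ∧ a1 ∨ ¬a5 ∧ a1)
    = ¬a5 ∧ (a1 ∨ ¬a5) ∧ a1
    = ¬a5 ∧ a1
E2: (¬a5 ∨ a5) ∧ ¬(a5 ∧ ¬a1 ∨ ¬¬a5 ∧ (¬a5 ∨ a5) ∧ a1) ∧ a1
    = (¬a5 ∨ a5) ∧ ¬(a5 ∧ ¬a1 ∨ ¬¬a5 ∧ a1) ∧ a1
    = (¬a5 ∨ a5) ∧ ¬(a5 ∧ ¬a1 ∨ a5 ∧ a1) ∧ a1
    = (¬a5 ∨ a5) ∧ ¬a5 ∧ a1
    = ¬a5 ∧ a1
Both reduce to ¬a5 ∧ a1, so they are equivalent.

Yes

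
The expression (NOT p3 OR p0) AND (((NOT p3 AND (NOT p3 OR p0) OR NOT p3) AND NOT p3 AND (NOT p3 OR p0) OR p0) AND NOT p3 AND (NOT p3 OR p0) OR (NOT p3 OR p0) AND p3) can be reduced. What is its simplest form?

NOT p3 OR p0

(NOT p3 OR p0) AND (((NOT p3 AND (NOT p3 OR p0) OR NOT p3) AND NOT p3 AND (NOT p3 OR p0) OR p0) AND NOT p3 AND (NOT p3 OR p0) OR (NOT p3 OR p0) AND p3)
= (NOT p3 OR p0) AND ((NOT p3 AND (NOT p3 OR p0) OR p0) AND NOT p3 AND (NOT p3 OR p0) OR (NOT p3 OR p0) AND p3)   (absorption)
= (NOT p3 OR p0) AND (NOT p3 AND (NOT p3 OR p0) OR (NOT p3 OR p0) AND p3)   (absorption)
= (NOT p3 OR p0) AND (NOT p3 OR p0)   (distribution)
= NOT p3 OR p0   (idempotence)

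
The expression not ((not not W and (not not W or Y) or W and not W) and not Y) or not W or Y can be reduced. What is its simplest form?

not ((not not W and (not not W or Y) or W and not W) and not Y) or not W or Y
= not (not not W and (not not W or Y) and not Y) or not W or Y   [complement / identity]
= not (not not W and not Y) or not W or Y   [absorption]
= not W or Y or not W or Y   [De Morgan]
= not W or Y   [idempotence]

not W or Y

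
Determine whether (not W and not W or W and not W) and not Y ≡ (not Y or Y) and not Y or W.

No

E1: (not W and not W or W and not W) and not Y
    = not W and not Y   — distribution
E2: (not Y or Y) and not Y or W
    = not Y or W   — complement / identity
These differ: at W=1, Y=0, E1 = 0 but E2 = 1.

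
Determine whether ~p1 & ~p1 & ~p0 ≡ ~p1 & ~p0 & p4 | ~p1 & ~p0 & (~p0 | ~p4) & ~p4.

Yes

E1: ~p1 & ~p1 & ~p0
    = ~p1 & ~p0
E2: ~p1 & ~p0 & p4 | ~p1 & ~p0 & (~p0 | ~p4) & ~p4
    = ~p1 & ~p0 & p4 | ~p1 & ~p0 & ~p4
    = ~p1 & ~p0
Both reduce to ~p1 & ~p0, so they are equivalent.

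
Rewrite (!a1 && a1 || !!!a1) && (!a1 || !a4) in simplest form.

(!a1 && a1 || !!!a1) && (!a1 || !a4)
= (!a1 && a1 || !a1) && (!a1 || !a4)   (double negation)
= !a1 && (!a1 || !a4)   (complement / identity)
= !a1   (absorption)

!a1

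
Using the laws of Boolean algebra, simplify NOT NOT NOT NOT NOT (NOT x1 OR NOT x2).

x1 AND x2

NOT NOT NOT NOT NOT (NOT x1 OR NOT x2)
= NOT NOT NOT (NOT x1 OR NOT x2)
= NOT (NOT x1 OR NOT x2)
= x1 AND x2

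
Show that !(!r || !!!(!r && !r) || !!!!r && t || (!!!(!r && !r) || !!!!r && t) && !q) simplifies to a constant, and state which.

false

!(!r || !!!(!r && !r) || !!!!r && t || (!!!(!r && !r) || !!!!r && t) && !q)
= !(!r || !!!(!r && !r) || !!!!r && t)
= !(!r || !!!!r || !!!!r && t)
= !(!r || !!!!r)
= r && !!!r
= r && !r
= false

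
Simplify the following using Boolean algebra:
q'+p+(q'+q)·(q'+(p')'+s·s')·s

q'+p

q'+p+(q'+q)·(q'+(p')'+s·s')·s
= q'+p+(q'+q)·(q'+(p')')·s
= q'+p+(q'+q)·(q'+p)·s
= q'+p+(q'+p)·s
= q'+p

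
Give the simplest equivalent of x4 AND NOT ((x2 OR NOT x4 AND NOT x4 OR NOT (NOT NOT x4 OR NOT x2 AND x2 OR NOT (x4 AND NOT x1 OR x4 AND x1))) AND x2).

x4 AND NOT x2

x4 AND NOT ((x2 OR NOT x4 AND NOT x4 OR NOT (NOT NOT x4 OR NOT x2 AND x2 OR NOT (x4 AND NOT x1 OR x4 AND x1))) AND x2)
= x4 AND NOT ((x2 OR NOT x4 AND NOT x4 OR NOT (NOT NOT x4 OR NOT (x4 AND NOT x1 OR x4 AND x1))) AND x2)   — complement / identity
= x4 AND NOT ((x2 OR NOT x4 AND NOT x4 OR NOT (NOT NOT x4 OR NOT x4)) AND x2)   — distribution
= x4 AND NOT ((x2 OR NOT x4 AND NOT x4 OR NOT x4 AND x4) AND x2)   — De Morgan
= x4 AND NOT ((x2 OR NOT x4) AND x2)   — distribution
= x4 AND NOT x2   — absorption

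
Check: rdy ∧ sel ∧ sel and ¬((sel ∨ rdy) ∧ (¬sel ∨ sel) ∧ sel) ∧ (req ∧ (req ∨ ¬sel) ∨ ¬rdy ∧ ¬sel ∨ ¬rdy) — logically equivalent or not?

No

E1: rdy ∧ sel ∧ sel
    = rdy ∧ sel   (idempotence)
E2: ¬((sel ∨ rdy) ∧ (¬sel ∨ sel) ∧ sel) ∧ (req ∧ (req ∨ ¬sel) ∨ ¬rdy ∧ ¬sel ∨ ¬rdy)
    = ¬((sel ∨ rdy) ∧ (¬sel ∨ sel) ∧ sel) ∧ (req ∧ (req ∨ ¬sel) ∨ ¬rdy)   (absorption)
    = ¬((sel ∨ rdy) ∧ sel) ∧ (req ∧ (req ∨ ¬sel) ∨ ¬rdy)   (complement / identity)
    = ¬sel ∧ (req ∧ (req ∨ ¬sel) ∨ ¬rdy)   (absorption)
    = ¬sel ∧ (req ∨ ¬rdy)   (absorption)
These differ: at rdy=0, req=1, sel=0, E1 = 0 but E2 = 1.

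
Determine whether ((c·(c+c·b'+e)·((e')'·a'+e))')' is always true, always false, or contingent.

contingent

((c·(c+c·b'+e)·((e')'·a'+e))')'
= c·(c+c·b'+e)·((e')'·a'+e)   (double negation)
= c·(c+e)·((e')'·a'+e)   (absorption)
= c·((e')'·a'+e)   (absorption)
= c·(e·a'+e)   (double negation)
= c·e   (absorption)
This depends on c, e, so it is not a constant.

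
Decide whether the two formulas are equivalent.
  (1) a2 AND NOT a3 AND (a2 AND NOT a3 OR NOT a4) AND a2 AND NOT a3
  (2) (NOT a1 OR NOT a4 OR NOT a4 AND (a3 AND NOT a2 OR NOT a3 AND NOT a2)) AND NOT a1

E1: a2 AND NOT a3 AND (a2 AND NOT a3 OR NOT a4) AND a2 AND NOT a3
    = a2 AND NOT a3 AND a2 AND NOT a3   [absorption]
    = a2 AND NOT a3   [idempotence]
E2: (NOT a1 OR NOT a4 OR NOT a4 AND (a3 AND NOT a2 OR NOT a3 AND NOT a2)) AND NOT a1
    = (NOT a1 OR NOT a4 OR NOT a4 AND NOT a2) AND NOT a1   [distribution]
    = (NOT a1 OR NOT a4) AND NOT a1   [absorption]
    = NOT a1   [absorption]
These differ: at a1=0, a2=0, a3=0, a4=0, E1 = 0 but E2 = 1.

No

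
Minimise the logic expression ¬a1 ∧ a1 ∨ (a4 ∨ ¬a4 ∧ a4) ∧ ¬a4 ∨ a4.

¬a1 ∧ a1 ∨ (a4 ∨ ¬a4 ∧ a4) ∧ ¬a4 ∨ a4
= ¬a1 ∧ a1 ∨ a4 ∧ ¬a4 ∨ a4
= a4 ∧ ¬a4 ∨ a4
= a4

a4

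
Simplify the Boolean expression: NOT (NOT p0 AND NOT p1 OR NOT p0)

p0

NOT (NOT p0 AND NOT p1 OR NOT p0)
= NOT NOT p0   (absorption)
= p0   (double negation)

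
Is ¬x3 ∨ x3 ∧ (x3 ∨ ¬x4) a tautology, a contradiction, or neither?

¬x3 ∨ x3 ∧ (x3 ∨ ¬x4)
= ¬x3 ∨ x3   — absorption
= True   — complement

tautology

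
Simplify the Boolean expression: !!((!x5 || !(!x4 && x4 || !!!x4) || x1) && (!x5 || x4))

!x5 || x4

!!((!x5 || !(!x4 && x4 || !!!x4) || x1) && (!x5 || x4))
= !!((!x5 || !!!!x4 || x1) && (!x5 || x4))
= !!((!x5 || !!x4 || x1) && (!x5 || x4))
= !!((!x5 || x4 || x1) && (!x5 || x4))
= !!(!x5 || x4)
= !x5 || x4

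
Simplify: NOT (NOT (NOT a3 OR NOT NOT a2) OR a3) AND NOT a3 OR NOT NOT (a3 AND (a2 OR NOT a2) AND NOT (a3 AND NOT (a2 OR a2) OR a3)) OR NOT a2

NOT (NOT (NOT a3 OR NOT NOT a2) OR a3) AND NOT a3 OR NOT NOT (a3 AND (a2 OR NOT a2) AND NOT (a3 AND NOT (a2 OR a2) OR a3)) OR NOT a2
= NOT (NOT (NOT a3 OR NOT NOT a2) OR a3) AND NOT a3 OR NOT NOT (a3 AND NOT (a3 AND NOT (a2 OR a2) OR a3)) OR NOT a2   (complement / identity)
= NOT (NOT (NOT a3 OR NOT NOT a2) OR a3) AND NOT a3 OR NOT NOT (a3 AND NOT (a3 AND NOT a2 OR a3)) OR NOT a2   (idempotence)
= NOT (NOT (NOT a3 OR NOT NOT a2) OR a3) AND NOT a3 OR a3 AND NOT (a3 AND NOT a2 OR a3) OR NOT a2   (double negation)
= NOT (a3 AND NOT a2 OR a3) AND NOT a3 OR a3 AND NOT (a3 AND NOT a2 OR a3) OR NOT a2   (De Morgan)
= NOT (a3 AND NOT a2 OR a3) OR NOT a2   (distribution)
= NOT a3 OR NOT a2   (absorption)

NOT a3 OR NOT a2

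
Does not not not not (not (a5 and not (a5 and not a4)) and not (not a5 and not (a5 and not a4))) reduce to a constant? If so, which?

not not not not (not (a5 and not (a5 and not a4)) and not (not a5 and not (a5 and not a4)))
= not not not (a5 and not (a5 and not a4) or not a5 and not (a5 and not a4))
= not not not not (a5 and not a4)
= not not (a5 and not a4)
= a5 and not a4
This depends on a4, a5, so it is not a constant.

no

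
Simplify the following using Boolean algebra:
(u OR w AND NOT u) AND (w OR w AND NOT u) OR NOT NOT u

w OR u

(u OR w AND NOT u) AND (w OR w AND NOT u) OR NOT NOT u
= u AND w OR w AND NOT u OR NOT NOT u
= u AND w OR w AND NOT u OR u
= w OR u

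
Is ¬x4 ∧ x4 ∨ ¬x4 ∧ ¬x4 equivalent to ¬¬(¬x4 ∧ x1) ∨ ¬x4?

Yes

E1: ¬x4 ∧ x4 ∨ ¬x4 ∧ ¬x4
    = ¬x4   — distribution
E2: ¬¬(¬x4 ∧ x1) ∨ ¬x4
    = ¬x4 ∧ x1 ∨ ¬x4   — double negation
    = ¬x4   — absorption
Both reduce to ¬x4, so they are equivalent.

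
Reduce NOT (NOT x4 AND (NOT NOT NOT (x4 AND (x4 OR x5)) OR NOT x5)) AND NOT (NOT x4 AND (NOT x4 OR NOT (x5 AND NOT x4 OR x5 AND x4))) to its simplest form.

NOT (NOT x4 AND (NOT NOT NOT (x4 AND (x4 OR x5)) OR NOT x5)) AND NOT (NOT x4 AND (NOT x4 OR NOT (x5 AND NOT x4 OR x5 AND x4)))
= NOT (NOT x4 AND (NOT (x4 AND (x4 OR x5)) OR NOT x5)) AND NOT (NOT x4 AND (NOT x4 OR NOT (x5 AND NOT x4 OR x5 AND x4)))   — double negation
= NOT (NOT x4 AND (NOT (x4 AND (x4 OR x5)) OR NOT x5)) AND NOT (NOT x4 AND (NOT x4 OR NOT x5))   — distribution
= NOT (NOT x4 AND (NOT x4 OR NOT x5)) AND NOT (NOT x4 AND (NOT x4 OR NOT x5))   — absorption
= NOT (NOT x4 AND (NOT x4 OR NOT x5))   — idempotence
= NOT NOT x4   — absorption
= x4   — double negation

x4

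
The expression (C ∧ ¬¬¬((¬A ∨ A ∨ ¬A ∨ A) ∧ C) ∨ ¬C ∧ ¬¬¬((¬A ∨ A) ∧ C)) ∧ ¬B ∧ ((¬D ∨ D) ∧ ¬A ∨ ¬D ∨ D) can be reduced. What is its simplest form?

(C ∧ ¬¬¬((¬A ∨ A ∨ ¬A ∨ A) ∧ C) ∨ ¬C ∧ ¬¬¬((¬A ∨ A) ∧ C)) ∧ ¬B ∧ ((¬D ∨ D) ∧ ¬A ∨ ¬D ∨ D)
= (C ∧ ¬¬¬((¬A ∨ A) ∧ C) ∨ ¬C ∧ ¬¬¬((¬A ∨ A) ∧ C)) ∧ ¬B ∧ ((¬D ∨ D) ∧ ¬A ∨ ¬D ∨ D)   — idempotence
= (C ∧ ¬¬¬((¬A ∨ A) ∧ C) ∨ ¬C ∧ ¬¬¬((¬A ∨ A) ∧ C)) ∧ ¬B ∧ (¬D ∨ D)   — absorption
= ¬¬¬((¬A ∨ A) ∧ C) ∧ ¬B ∧ (¬D ∨ D)   — distribution
= ¬((¬A ∨ A) ∧ C) ∧ ¬B ∧ (¬D ∨ D)   — double negation
= ¬((¬A ∨ A) ∧ C) ∧ ¬B   — complement / identity
= ¬C ∧ ¬B   — complement / identity

¬C ∧ ¬B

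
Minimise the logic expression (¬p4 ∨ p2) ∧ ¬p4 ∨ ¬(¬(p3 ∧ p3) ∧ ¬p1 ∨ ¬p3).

¬p4 ∨ p3

(¬p4 ∨ p2) ∧ ¬p4 ∨ ¬(¬(p3 ∧ p3) ∧ ¬p1 ∨ ¬p3)
= (¬p4 ∨ p2) ∧ ¬p4 ∨ ¬(¬p3 ∧ ¬p1 ∨ ¬p3)   [idempotence]
= (¬p4 ∨ p2) ∧ ¬p4 ∨ ¬¬p3   [absorption]
= (¬p4 ∨ p2) ∧ ¬p4 ∨ p3   [double negation]
= ¬p4 ∨ p3   [absorption]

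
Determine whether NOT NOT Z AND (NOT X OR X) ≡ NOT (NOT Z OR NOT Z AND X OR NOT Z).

E1: NOT NOT Z AND (NOT X OR X)
    = Z AND (NOT X OR X)
    = Z
E2: NOT (NOT Z OR NOT Z AND X OR NOT Z)
    = NOT (NOT Z OR NOT Z)
    = NOT NOT Z
    = Z
Both reduce to Z, so they are equivalent.

Yes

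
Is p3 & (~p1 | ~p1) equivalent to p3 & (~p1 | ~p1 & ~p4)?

E1: p3 & (~p1 | ~p1)
    = p3 & ~p1   — idempotence
E2: p3 & (~p1 | ~p1 & ~p4)
    = p3 & ~p1   — absorption
Both reduce to p3 & ~p1, so they are equivalent.

Yes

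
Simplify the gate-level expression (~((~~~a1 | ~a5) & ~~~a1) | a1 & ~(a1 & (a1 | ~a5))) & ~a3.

(~((~~~a1 | ~a5) & ~~~a1) | a1 & ~(a1 & (a1 | ~a5))) & ~a3
= (~~~~a1 | a1 & ~(a1 & (a1 | ~a5))) & ~a3   — absorption
= (~~~~a1 | a1 & ~a1) & ~a3   — absorption
= (~~a1 | a1 & ~a1) & ~a3   — double negation
= (a1 | a1 & ~a1) & ~a3   — double negation
= a1 & ~a3   — complement / identity

a1 & ~a3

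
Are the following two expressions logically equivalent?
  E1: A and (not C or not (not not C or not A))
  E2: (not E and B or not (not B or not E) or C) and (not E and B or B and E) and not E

No

E1: A and (not C or not (not not C or not A))
    = A and (not C or not C and A)   (De Morgan)
    = A and not C   (absorption)
E2: (not E and B or not (not B or not E) or C) and (not E and B or B and E) and not E
    = (not E and B or B and E or C) and (not E and B or B and E) and not E   (De Morgan)
    = (not E and B or B and E) and not E   (absorption)
    = B and not E   (distribution)
These differ: at A=1, B=1, C=0, E=1, E1 = 1 but E2 = 0.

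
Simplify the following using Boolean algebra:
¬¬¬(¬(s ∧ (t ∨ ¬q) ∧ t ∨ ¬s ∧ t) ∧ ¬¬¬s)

t ∨ s

¬¬¬(¬(s ∧ (t ∨ ¬q) ∧ t ∨ ¬s ∧ t) ∧ ¬¬¬s)
= ¬¬¬(¬(s ∧ t ∨ ¬s ∧ t) ∧ ¬¬¬s)
= ¬¬(s ∧ t ∨ ¬s ∧ t ∨ ¬¬s)
= ¬¬(s ∧ t ∨ ¬s ∧ t ∨ s)
= ¬¬(t ∨ s)
= t ∨ s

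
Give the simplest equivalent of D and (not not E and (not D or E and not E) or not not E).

D and E

D and (not not E and (not D or E and not E) or not not E)
= D and (not not E and not D or not not E)   — complement / identity
= D and not not E   — absorption
= D and E   — double negation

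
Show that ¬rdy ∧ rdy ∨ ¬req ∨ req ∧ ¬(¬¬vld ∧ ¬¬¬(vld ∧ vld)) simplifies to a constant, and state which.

¬rdy ∧ rdy ∨ ¬req ∨ req ∧ ¬(¬¬vld ∧ ¬¬¬(vld ∧ vld))
= ¬req ∨ req ∧ ¬(¬¬vld ∧ ¬¬¬(vld ∧ vld))
= ¬req ∨ req ∧ ¬(¬¬vld ∧ ¬(vld ∧ vld))
= ¬req ∨ req ∧ ¬(¬¬vld ∧ ¬vld)
= ¬req ∨ req ∧ (¬vld ∨ vld)
= ¬req ∨ req
= True

True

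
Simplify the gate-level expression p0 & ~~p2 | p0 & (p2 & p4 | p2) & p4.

p0 & p2

p0 & ~~p2 | p0 & (p2 & p4 | p2) & p4
= p0 & ~~p2 | p0 & p2 & p4   — absorption
= p0 & p2 | p0 & p2 & p4   — double negation
= p0 & p2   — absorption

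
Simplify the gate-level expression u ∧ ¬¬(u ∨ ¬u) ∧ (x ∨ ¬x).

u

u ∧ ¬¬(u ∨ ¬u) ∧ (x ∨ ¬x)
= u ∧ (u ∨ ¬u) ∧ (x ∨ ¬x)   — double negation
= u ∧ (x ∨ ¬x)   — complement / identity
= u   — complement / identity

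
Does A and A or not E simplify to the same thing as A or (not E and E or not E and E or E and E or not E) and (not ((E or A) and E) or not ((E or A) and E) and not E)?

E1: A and A or not E
    = A or not E
E2: A or (not E and E or not E and E or E and E or not E) and (not ((E or A) and E) or not ((E or A) and E) and not E)
    = A or (not E and E or E and E or not E) and (not ((E or A) and E) or not ((E or A) and E) and not E)
    = A or (not E and E or E and E or not E) and not ((E or A) and E)
    = A or (E or not E) and not ((E or A) and E)
    = A or not ((E or A) and E)
    = A or not E
Both reduce to A or not E, so they are equivalent.

Yes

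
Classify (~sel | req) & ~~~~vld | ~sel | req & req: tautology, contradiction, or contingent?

(~sel | req) & ~~~~vld | ~sel | req & req
= (~sel | req) & ~~vld | ~sel | req & req   (double negation)
= (~sel | req) & ~~vld | ~sel | req   (idempotence)
= (~sel | req) & vld | ~sel | req   (double negation)
= ~sel | req   (absorption)
This depends on req, sel, so it is not a constant.

contingent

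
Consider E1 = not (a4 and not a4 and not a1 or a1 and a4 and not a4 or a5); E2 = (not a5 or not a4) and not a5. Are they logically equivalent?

Yes

E1: not (a4 and not a4 and not a1 or a1 and a4 and not a4 or a5)
    = not (a4 and not a4 or a5)
    = not a5
E2: (not a5 or not a4) and not a5
    = not a5
Both reduce to not a5, so they are equivalent.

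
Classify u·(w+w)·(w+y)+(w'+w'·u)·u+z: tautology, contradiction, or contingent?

contingent

u·(w+w)·(w+y)+(w'+w'·u)·u+z
= u·(w+w)·(w+y)+w'·u+z
= u·(w+w·y)+w'·u+z
= u·w+w'·u+z
= u+z
This depends on u, z, so it is not a constant.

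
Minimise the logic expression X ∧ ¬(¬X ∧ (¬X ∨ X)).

X ∧ ¬(¬X ∧ (¬X ∨ X))
= X ∧ ¬¬X   [complement / identity]
= X ∧ X   [double negation]
= X   [idempotence]

X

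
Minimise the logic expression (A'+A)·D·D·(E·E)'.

(A'+A)·D·D·(E·E)'
= D·D·(E·E)'
= D·(E·E)'
= D·E'

D·E'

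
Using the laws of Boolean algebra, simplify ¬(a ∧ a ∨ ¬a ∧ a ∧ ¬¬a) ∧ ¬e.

¬a ∧ ¬e

¬(a ∧ a ∨ ¬a ∧ a ∧ ¬¬a) ∧ ¬e
= ¬(a ∧ a ∨ ¬a ∧ a ∧ a) ∧ ¬e   — double negation
= ¬(a ∧ a ∨ ¬a ∧ a) ∧ ¬e   — idempotence
= ¬a ∧ ¬e   — distribution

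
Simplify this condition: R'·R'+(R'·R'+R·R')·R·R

R'

R'·R'+(R'·R'+R·R')·R·R
= R'·R'+(R'·R'+R·R')·R   [idempotence]
= R'·R'+R'·R   [distribution]
= R'   [distribution]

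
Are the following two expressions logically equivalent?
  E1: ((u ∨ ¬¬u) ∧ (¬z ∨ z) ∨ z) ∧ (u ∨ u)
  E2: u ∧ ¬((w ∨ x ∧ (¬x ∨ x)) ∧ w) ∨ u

E1: ((u ∨ ¬¬u) ∧ (¬z ∨ z) ∨ z) ∧ (u ∨ u)
    = (u ∨ ¬¬u ∨ z) ∧ (u ∨ u)
    = (u ∨ u ∨ z) ∧ (u ∨ u)
    = u ∨ u
    = u
E2: u ∧ ¬((w ∨ x ∧ (¬x ∨ x)) ∧ w) ∨ u
    = u ∧ ¬((w ∨ x) ∧ w) ∨ u
    = u ∧ ¬w ∨ u
    = u
Both reduce to u, so they are equivalent.

Yes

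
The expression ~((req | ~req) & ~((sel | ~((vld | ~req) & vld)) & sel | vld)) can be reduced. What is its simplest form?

~((req | ~req) & ~((sel | ~((vld | ~req) & vld)) & sel | vld))
= ~((req | ~req) & ~((sel | ~vld) & sel | vld))   (absorption)
= ~~((sel | ~vld) & sel | vld)   (complement / identity)
= ~~(sel | vld)   (absorption)
= sel | vld   (double negation)

sel | vld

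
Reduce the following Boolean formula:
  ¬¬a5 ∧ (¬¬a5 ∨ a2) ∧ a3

¬¬a5 ∧ (¬¬a5 ∨ a2) ∧ a3
= ¬¬a5 ∧ a3   — absorption
= a5 ∧ a3   — double negation

a5 ∧ a3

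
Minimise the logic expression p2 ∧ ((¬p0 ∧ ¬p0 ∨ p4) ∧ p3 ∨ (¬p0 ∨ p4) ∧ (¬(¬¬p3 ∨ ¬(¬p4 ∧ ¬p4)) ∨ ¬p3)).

p2 ∧ ((¬p0 ∧ ¬p0 ∨ p4) ∧ p3 ∨ (¬p0 ∨ p4) ∧ (¬(¬¬p3 ∨ ¬(¬p4 ∧ ¬p4)) ∨ ¬p3))
= p2 ∧ ((¬p0 ∧ ¬p0 ∨ p4) ∧ p3 ∨ (¬p0 ∨ p4) ∧ (¬p3 ∧ ¬p4 ∧ ¬p4 ∨ ¬p3))   — De Morgan
= p2 ∧ ((¬p0 ∧ ¬p0 ∨ p4) ∧ p3 ∨ (¬p0 ∨ p4) ∧ (¬p3 ∧ ¬p4 ∨ ¬p3))   — idempotence
= p2 ∧ ((¬p0 ∨ p4) ∧ p3 ∨ (¬p0 ∨ p4) ∧ (¬p3 ∧ ¬p4 ∨ ¬p3))   — idempotence
= p2 ∧ ((¬p0 ∨ p4) ∧ p3 ∨ (¬p0 ∨ p4) ∧ ¬p3)   — absorption
= p2 ∧ (¬p0 ∨ p4)   — distribution

p2 ∧ (¬p0 ∨ p4)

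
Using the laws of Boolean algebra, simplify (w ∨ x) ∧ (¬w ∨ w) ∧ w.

(w ∨ x) ∧ (¬w ∨ w) ∧ w
= (w ∨ x) ∧ w
= w

w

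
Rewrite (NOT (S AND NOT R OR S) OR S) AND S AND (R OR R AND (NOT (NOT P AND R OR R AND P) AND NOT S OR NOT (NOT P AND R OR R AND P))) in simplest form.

S AND R

(NOT (S AND NOT R OR S) OR S) AND S AND (R OR R AND (NOT (NOT P AND R OR R AND P) AND NOT S OR NOT (NOT P AND R OR R AND P)))
= (NOT (S AND NOT R OR S) OR S) AND S AND (R OR R AND NOT (NOT P AND R OR R AND P))   — absorption
= (NOT (S AND NOT R OR S) OR S) AND S AND (R OR R AND NOT R)   — distribution
= (NOT S OR S) AND S AND (R OR R AND NOT R)   — absorption
= S AND (R OR R AND NOT R)   — complement / identity
= S AND R   — complement / identity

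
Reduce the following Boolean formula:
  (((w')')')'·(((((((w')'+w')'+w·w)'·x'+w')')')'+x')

w

(((w')')')'·(((((((w')'+w')'+w·w)'·x'+w')')')'+x')
= (((w')')')'·(((((w'·w+w·w)'·x'+w')')')'+x')   — De Morgan
= (((w')')')'·((((w'·x'+w')')')'+x')   — distribution
= (((w')')')'·((((w')')')'+x')   — absorption
= (((w')')')'   — absorption
= (w')'   — double negation
= w   — double negation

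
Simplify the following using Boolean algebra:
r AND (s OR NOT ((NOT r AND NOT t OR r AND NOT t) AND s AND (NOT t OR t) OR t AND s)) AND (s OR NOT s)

r

r AND (s OR NOT ((NOT r AND NOT t OR r AND NOT t) AND s AND (NOT t OR t) OR t AND s)) AND (s OR NOT s)
= r AND (s OR NOT (NOT t AND s AND (NOT t OR t) OR t AND s)) AND (s OR NOT s)
= r AND (s OR NOT (NOT t AND s OR t AND s)) AND (s OR NOT s)
= r AND (s OR NOT s) AND (s OR NOT s)
= r AND (s OR NOT s)
= r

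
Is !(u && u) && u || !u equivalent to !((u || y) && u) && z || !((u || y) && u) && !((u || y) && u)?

E1: !(u && u) && u || !u
    = !u && u || !u   [idempotence]
    = !u   [complement / identity]
E2: !((u || y) && u) && z || !((u || y) && u) && !((u || y) && u)
    = !((u || y) && u) && z || !((u || y) && u)   [idempotence]
    = !((u || y) && u)   [absorption]
    = !u   [absorption]
Both reduce to !u, so they are equivalent.

Yes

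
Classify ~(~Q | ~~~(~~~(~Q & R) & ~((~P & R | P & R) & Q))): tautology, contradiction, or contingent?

contingent

~(~Q | ~~~(~~~(~Q & R) & ~((~P & R | P & R) & Q)))
= ~(~Q | ~~~(~~~(~Q & R) & ~(R & Q)))   (distribution)
= ~(~Q | ~~(~~(~Q & R) | R & Q))   (De Morgan)
= Q & ~(~~(~Q & R) | R & Q)   (De Morgan)
= Q & ~(~Q & R | R & Q)   (double negation)
= Q & ~R   (distribution)
This depends on Q, R, so it is not a constant.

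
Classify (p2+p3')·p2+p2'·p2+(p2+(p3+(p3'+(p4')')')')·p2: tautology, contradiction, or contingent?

contingent

(p2+p3')·p2+p2'·p2+(p2+(p3+(p3'+(p4')')')')·p2
= (p2+p3')·p2+p2'·p2+(p2+(p3+p3·p4')')·p2   — De Morgan
= (p2+p3')·p2+(p2+(p3+p3·p4')')·p2   — complement / identity
= (p2+p3')·p2+(p2+p3')·p2   — absorption
= (p2+p3')·p2   — idempotence
= p2   — absorption
This depends on p2, so it is not a constant.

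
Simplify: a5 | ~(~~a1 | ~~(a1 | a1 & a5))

a5 | ~(~~a1 | ~~(a1 | a1 & a5))
= a5 | ~(~~a1 | ~~a1)
= a5 | ~a1 & ~a1
= a5 | ~a1

a5 | ~a1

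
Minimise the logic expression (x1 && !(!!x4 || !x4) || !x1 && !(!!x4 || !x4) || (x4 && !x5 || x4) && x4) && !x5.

x4 && !x5

(x1 && !(!!x4 || !x4) || !x1 && !(!!x4 || !x4) || (x4 && !x5 || x4) && x4) && !x5
= (!(!!x4 || !x4) || (x4 && !x5 || x4) && x4) && !x5   — distribution
= (!x4 && x4 || (x4 && !x5 || x4) && x4) && !x5   — De Morgan
= (!x4 && x4 || x4 && x4) && !x5   — absorption
= x4 && !x5   — distribution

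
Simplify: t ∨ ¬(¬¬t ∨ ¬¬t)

t ∨ ¬(¬¬t ∨ ¬¬t)
= t ∨ ¬t ∧ ¬t   (De Morgan)
= t ∨ ¬t   (idempotence)
= True   (complement)

True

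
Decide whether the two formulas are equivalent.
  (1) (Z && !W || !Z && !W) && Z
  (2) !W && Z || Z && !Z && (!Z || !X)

E1: (Z && !W || !Z && !W) && Z
    = !W && Z   — distribution
E2: !W && Z || Z && !Z && (!Z || !X)
    = !W && Z || Z && !Z   — absorption
    = !W && Z   — complement / identity
Both reduce to !W && Z, so they are equivalent.

Yes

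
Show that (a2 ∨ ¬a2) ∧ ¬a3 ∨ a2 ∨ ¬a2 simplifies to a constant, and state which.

True

(a2 ∨ ¬a2) ∧ ¬a3 ∨ a2 ∨ ¬a2
= a2 ∨ ¬a2   — absorption
= True   — complement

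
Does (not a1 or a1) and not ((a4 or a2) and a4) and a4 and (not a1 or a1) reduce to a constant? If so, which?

(not a1 or a1) and not ((a4 or a2) and a4) and a4 and (not a1 or a1)
= (not a1 or a1) and not a4 and a4 and (not a1 or a1)   — absorption
= (not a1 or a1) and not a4 and a4   — complement / identity
= not a4 and a4   — complement / identity
= False   — complement

yes, False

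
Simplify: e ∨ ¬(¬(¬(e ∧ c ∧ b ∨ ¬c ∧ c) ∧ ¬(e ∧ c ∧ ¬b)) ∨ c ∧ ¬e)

e ∨ ¬c

e ∨ ¬(¬(¬(e ∧ c ∧ b ∨ ¬c ∧ c) ∧ ¬(e ∧ c ∧ ¬b)) ∨ c ∧ ¬e)
= e ∨ ¬(¬(¬(e ∧ c ∧ b) ∧ ¬(e ∧ c ∧ ¬b)) ∨ c ∧ ¬e)   [complement / identity]
= e ∨ ¬(e ∧ c ∧ b ∨ e ∧ c ∧ ¬b ∨ c ∧ ¬e)   [De Morgan]
= e ∨ ¬(e ∧ c ∨ c ∧ ¬e)   [distribution]
= e ∨ ¬c   [distribution]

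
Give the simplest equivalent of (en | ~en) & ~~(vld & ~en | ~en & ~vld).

(en | ~en) & ~~(vld & ~en | ~en & ~vld)
= ~~(vld & ~en | ~en & ~vld)   [complement / identity]
= ~~~en   [distribution]
= ~en   [double negation]

~en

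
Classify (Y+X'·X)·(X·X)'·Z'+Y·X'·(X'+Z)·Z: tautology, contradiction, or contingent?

(Y+X'·X)·(X·X)'·Z'+Y·X'·(X'+Z)·Z
= Y·(X·X)'·Z'+Y·X'·(X'+Z)·Z
= Y·X'·Z'+Y·X'·(X'+Z)·Z
= Y·X'·Z'+Y·X'·Z
= Y·X'
This depends on X, Y, so it is not a constant.

contingent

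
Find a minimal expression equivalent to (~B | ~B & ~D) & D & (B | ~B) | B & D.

(~B | ~B & ~D) & D & (B | ~B) | B & D
= ~B & D & (B | ~B) | B & D   — absorption
= ~B & D | B & D   — complement / identity
= D   — distribution

D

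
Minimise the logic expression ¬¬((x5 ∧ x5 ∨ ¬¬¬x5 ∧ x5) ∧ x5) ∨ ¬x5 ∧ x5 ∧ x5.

x5

¬¬((x5 ∧ x5 ∨ ¬¬¬x5 ∧ x5) ∧ x5) ∨ ¬x5 ∧ x5 ∧ x5
= ¬¬((x5 ∧ x5 ∨ ¬¬¬x5 ∧ x5) ∧ x5) ∨ ¬x5 ∧ x5   (idempotence)
= ¬¬((x5 ∧ x5 ∨ ¬x5 ∧ x5) ∧ x5) ∨ ¬x5 ∧ x5   (double negation)
= ¬¬(x5 ∧ x5) ∨ ¬x5 ∧ x5   (distribution)
= x5 ∧ x5 ∨ ¬x5 ∧ x5   (double negation)
= x5   (distribution)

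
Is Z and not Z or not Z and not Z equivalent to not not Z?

No

E1: Z and not Z or not Z and not Z
    = not Z   [distribution]
E2: not not Z
    = Z   [double negation]
These differ: at Z=0, E1 = 1 but E2 = 0.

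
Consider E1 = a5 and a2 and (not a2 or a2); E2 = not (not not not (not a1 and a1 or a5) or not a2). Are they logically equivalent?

E1: a5 and a2 and (not a2 or a2)
    = a5 and a2   — complement / identity
E2: not (not not not (not a1 and a1 or a5) or not a2)
    = not not (not a1 and a1 or a5) and a2   — De Morgan
    = (not a1 and a1 or a5) and a2   — double negation
    = a5 and a2   — complement / identity
Both reduce to a5 and a2, so they are equivalent.

Yes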